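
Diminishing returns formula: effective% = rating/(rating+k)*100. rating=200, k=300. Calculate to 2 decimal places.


effective% = rating / (rating + k) * 100
= 200 / (200 + 300) * 100
= 200 / 500 * 100
= 0.4 * 100
= 40.00%

40.00%


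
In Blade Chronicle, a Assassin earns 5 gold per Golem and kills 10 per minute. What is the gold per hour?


Gold per minute = 5 * 10 = 50
Gold per hour = 50 * 60 = 3000

3000 gold/hour


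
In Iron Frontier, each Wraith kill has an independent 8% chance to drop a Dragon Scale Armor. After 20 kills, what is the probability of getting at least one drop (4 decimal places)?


P(at least one) = 1 - P(none) = 1 - (1-p)^n
p = 8/100 = 0.08
1 - p = 0.92
(1 - p)^20 = 0.92^20 = 0.188693
P(at least one) = 1 - 0.188693 = 0.8113

0.8113


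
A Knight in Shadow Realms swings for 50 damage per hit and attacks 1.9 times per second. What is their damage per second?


DPS = damage * attack_speed
= 50 * 1.9
= 95.0

95.0 DPS


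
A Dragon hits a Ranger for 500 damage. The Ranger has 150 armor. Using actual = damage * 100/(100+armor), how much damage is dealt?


actual = 500 * 100 / (100 + 150)
= 500 * 100 / 250
= 50000 / 250
= 200.00

200.00 damage


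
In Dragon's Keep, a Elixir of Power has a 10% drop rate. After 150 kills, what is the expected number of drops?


Expected drops = kills * (drop_rate / 100)
= 150 * (10 / 100)
= 150 * 0.1
= 15.0

15.0 drops


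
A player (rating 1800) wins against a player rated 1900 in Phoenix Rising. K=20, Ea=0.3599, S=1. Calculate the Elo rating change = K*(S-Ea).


Elo update: delta = K * (S - Ea), where S = 1 (wins)
S - Ea = 1 - 0.3599 = 0.6401
Rating change = 20 * 0.6401
= 12.80

12.80 rating points


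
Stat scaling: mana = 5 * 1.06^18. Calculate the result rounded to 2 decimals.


value = base * growth^level
= 5 * 1.06^18
= 5 * 2.854339
= 14.27

14.27 mana


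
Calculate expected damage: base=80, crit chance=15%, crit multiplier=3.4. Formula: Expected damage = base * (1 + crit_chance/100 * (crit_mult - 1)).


E[dmg] = base * (1 + crit_chance * (crit_mult - 1))
cc as decimal = 15/100 = 0.15
cm - 1 = 3.4 - 1 = 2.4
Bonus factor = 0.15 * 2.4 = 0.36
Total multiplier = 1 + 0.36 = 1.36
Expected damage = 80 * 1.36 = 108.80

108.80 damage


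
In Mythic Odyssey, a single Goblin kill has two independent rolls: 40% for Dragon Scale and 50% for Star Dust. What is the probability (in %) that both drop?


For independent events, P(both) = P(A) * P(B)
= 40% * 50%
= 2000 / 100 %
= 20.0%

20.0%


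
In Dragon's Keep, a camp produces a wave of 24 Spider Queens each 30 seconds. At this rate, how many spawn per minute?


Spawns per minute = count * (60 / interval)
= 24 * (60 / 30)
= 24 * 2.0
= 48.0

48.0 per minute


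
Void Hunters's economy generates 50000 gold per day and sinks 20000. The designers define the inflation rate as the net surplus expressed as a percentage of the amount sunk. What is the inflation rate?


Net gold = 50000 - 20000 = 30000
Inflation rate = net / sunk * 100 = 30000 / 20000 * 100
= 1.5 * 100
= 150.00%

150.00%


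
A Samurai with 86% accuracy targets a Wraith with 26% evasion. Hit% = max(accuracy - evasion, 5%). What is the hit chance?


accuracy - evasion = 86 - 26 = 60
Apply floor: max(60, 5) = 60
Hit chance = 60%

60%


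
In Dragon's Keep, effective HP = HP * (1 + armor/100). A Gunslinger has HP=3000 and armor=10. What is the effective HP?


EHP = 3000 * (1 + 10/100)
= 3000 * (1 + 0.1)
= 3000 * 1.1
= 3300.0

3300.0 EHP


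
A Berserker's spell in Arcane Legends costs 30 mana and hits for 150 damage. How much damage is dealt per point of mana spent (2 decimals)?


Efficiency = damage / mana
= 150 / 30
= 5.00

5.00 dmg/mana


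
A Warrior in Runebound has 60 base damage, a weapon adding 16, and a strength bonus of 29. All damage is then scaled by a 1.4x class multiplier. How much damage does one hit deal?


Sum base + weapon + str = 60 + 16 + 29 = 105
Multiply by 1.4:
105 * 1.4 = 147.0

147.0 damage


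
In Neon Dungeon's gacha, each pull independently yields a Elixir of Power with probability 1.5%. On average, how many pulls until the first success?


Expected pulls for a geometric distribution = 1/p = 100 / rate%
= 100 / 1.5
= 66.67

66.67 pulls


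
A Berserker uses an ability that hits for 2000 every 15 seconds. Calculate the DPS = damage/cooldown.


DPS = damage / cooldown
= 2000 / 15
= 133.33

133.33 DPS


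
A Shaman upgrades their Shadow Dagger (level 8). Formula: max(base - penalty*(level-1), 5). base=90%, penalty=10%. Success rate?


raw_rate = 90 - 10 * (8 - 1)
= 90 - 10 * 7
= 90 - 70
= 20
Apply floor: max(20, 5) = 20%

20%


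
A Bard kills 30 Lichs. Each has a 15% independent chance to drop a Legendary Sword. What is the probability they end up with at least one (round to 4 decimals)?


P(at least one) = 1 - P(none) = 1 - (1-p)^n
p = 15/100 = 0.15
1 - p = 0.85
(1 - p)^30 = 0.85^30 = 0.007631
P(at least one) = 1 - 0.007631 = 0.9924

0.9924


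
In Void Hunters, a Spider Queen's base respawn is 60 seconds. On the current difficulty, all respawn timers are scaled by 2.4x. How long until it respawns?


Respawn time = base * multiplier
= 60 * 2.4
= 144.0 seconds

144.0 seconds


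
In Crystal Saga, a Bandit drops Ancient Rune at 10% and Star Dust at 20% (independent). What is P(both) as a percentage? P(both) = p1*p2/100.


For independent events, P(both) = P(A) * P(B)
= 10% * 20%
= 200 / 100 %
= 2.0%

2.0%


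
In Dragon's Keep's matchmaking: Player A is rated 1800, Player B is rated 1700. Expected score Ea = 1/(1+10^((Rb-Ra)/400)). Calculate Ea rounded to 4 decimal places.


Elo expected score: Ea = 1/(1 + 10^((Rb-Ra)/400))
Rb - Ra = 1700 - 1800 = -100
(Rb-Ra)/400 = -100/400 = -0.25
10^-0.25 = 0.562341
Ea = 1/(1 + 0.562341) = 1/1.562341 = 0.6401

0.6401


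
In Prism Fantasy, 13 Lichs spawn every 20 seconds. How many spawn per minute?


Spawns per minute = count * (60 / interval)
= 13 * (60 / 20)
= 13 * 3.0
= 39.0

39.0 per minute


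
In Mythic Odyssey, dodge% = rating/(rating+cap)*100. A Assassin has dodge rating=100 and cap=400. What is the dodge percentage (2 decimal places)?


dodge% = 100 / (100 + 400) * 100
= 100 / 500 * 100
= 0.2 * 100
= 20.00%

20.00%


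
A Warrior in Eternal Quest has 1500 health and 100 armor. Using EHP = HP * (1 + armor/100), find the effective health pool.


EHP = 1500 * (1 + 100/100)
= 1500 * (1 + 1.0)
= 1500 * 2.0
= 3000.0

3000.0 EHP


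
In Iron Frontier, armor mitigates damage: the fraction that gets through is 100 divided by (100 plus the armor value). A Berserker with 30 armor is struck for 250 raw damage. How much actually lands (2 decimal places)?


actual = 250 * 100 / (100 + 30)
= 250 * 100 / 130
= 25000 / 130
= 192.31

192.31 damage


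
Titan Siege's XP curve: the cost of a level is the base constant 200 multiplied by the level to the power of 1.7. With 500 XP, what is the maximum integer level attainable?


XP = 200 * level^1.7, so level = (XP / 200)^(1/1.7)
= (500 / 200)^(1/1.7)
= 2.5^0.5882
= 1.7143
Floor: level = 1

level 1


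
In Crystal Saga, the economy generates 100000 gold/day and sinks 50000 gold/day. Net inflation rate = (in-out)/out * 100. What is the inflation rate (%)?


Net gold = 100000 - 50000 = 50000
Inflation rate = net / sunk * 100 = 50000 / 50000 * 100
= 1.0 * 100
= 100.00%

100.00%


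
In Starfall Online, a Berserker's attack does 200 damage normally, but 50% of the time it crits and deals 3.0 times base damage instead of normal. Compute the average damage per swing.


E[dmg] = base * (1 + crit_chance * (crit_mult - 1))
cc as decimal = 50/100 = 0.5
cm - 1 = 3.0 - 1 = 2.0
Bonus factor = 0.5 * 2.0 = 1.0
Total multiplier = 1 + 1.0 = 2.0
Expected damage = 200 * 2.0 = 400.00

400.00 damage


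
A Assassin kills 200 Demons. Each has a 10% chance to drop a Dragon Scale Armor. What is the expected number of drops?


Expected drops = kills * (drop_rate / 100)
= 200 * (10 / 100)
= 200 * 0.1
= 20.0

20.0 drops


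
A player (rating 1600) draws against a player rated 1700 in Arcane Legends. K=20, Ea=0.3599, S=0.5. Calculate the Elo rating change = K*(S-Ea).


Elo update: delta = K * (S - Ea), where S = 0.5 (draws)
S - Ea = 0.5 - 0.3599 = 0.1401
Rating change = 20 * 0.1401
= 2.80

2.80 rating points


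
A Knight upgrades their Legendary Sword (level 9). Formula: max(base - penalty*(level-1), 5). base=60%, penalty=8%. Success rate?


raw_rate = 60 - 8 * (9 - 1)
= 60 - 8 * 8
= 60 - 64
= -4
Apply floor: max(-4, 5) = 5%

5%


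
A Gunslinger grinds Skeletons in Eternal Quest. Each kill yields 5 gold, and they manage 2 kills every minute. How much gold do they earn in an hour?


Gold per minute = 5 * 2 = 10
Gold per hour = 10 * 60 = 600

600 gold/hour


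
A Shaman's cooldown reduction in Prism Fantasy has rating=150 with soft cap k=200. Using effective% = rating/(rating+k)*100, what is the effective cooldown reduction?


effective% = rating / (rating + k) * 100
= 150 / (150 + 200) * 100
= 150 / 350 * 100
= 0.428571 * 100
= 42.86%

42.86%


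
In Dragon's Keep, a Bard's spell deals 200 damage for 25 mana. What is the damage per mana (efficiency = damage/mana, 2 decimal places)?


Efficiency = damage / mana
= 200 / 25
= 8.00

8.00 dmg/mana


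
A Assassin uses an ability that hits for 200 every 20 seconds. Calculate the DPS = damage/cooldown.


DPS = damage / cooldown
= 200 / 20
= 10.00

10.00 DPS


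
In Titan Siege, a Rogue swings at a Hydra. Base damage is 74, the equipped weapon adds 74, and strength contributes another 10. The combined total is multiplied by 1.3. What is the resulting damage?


Sum base + weapon + str = 74 + 74 + 10 = 158
Multiply by 1.3:
158 * 1.3 = 205.4

205.4 damage


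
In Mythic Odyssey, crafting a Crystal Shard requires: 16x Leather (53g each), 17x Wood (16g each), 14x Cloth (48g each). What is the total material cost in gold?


Cost breakdown:
  Leather: 16 * 53 = 848
  Wood: 17 * 16 = 272
  Cloth: 14 * 48 = 672
Total = 848 + 272 + 672 = 1792

1792 gold


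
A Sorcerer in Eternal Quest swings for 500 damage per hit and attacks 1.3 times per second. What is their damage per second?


DPS = damage * attack_speed
= 500 * 1.3
= 650.0

650.0 DPS


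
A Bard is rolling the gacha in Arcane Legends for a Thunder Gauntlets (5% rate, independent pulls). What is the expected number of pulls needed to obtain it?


Expected pulls for a geometric distribution = 1/p = 100 / rate%
= 100 / 5
= 20.0

20.0 pulls


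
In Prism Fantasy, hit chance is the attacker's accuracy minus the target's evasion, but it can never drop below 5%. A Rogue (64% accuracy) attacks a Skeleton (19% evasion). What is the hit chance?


accuracy - evasion = 64 - 19 = 45
Apply floor: max(45, 5) = 45
Hit chance = 45%

45%


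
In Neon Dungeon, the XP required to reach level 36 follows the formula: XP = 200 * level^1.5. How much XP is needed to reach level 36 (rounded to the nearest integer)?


XP = 200 * level^1.5
Substitute level = 36:
XP = 200 * 36^1.5
= 200 * 216.0
= 43200

43200 XP


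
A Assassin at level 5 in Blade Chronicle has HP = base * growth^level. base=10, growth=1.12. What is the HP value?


value = base * growth^level
= 10 * 1.12^5
= 10 * 1.762342
= 17.62

17.62 HP


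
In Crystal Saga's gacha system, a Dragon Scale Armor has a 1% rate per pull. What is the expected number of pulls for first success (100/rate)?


Expected pulls for a geometric distribution = 1/p = 100 / rate%
= 100 / 1
= 100.0

100.0 pulls


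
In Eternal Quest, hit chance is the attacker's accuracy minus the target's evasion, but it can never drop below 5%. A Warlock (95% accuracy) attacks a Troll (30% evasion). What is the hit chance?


accuracy - evasion = 95 - 30 = 65
Apply floor: max(65, 5) = 65
Hit chance = 65%

65%


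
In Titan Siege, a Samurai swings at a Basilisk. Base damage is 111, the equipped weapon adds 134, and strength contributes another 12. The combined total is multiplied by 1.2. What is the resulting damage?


Sum base + weapon + str = 111 + 134 + 12 = 257
Multiply by 1.2:
257 * 1.2 = 308.4

308.4 damage


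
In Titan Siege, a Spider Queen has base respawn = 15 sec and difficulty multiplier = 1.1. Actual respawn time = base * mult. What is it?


Respawn time = base * multiplier
= 15 * 1.1
= 16.5 seconds

16.5 seconds


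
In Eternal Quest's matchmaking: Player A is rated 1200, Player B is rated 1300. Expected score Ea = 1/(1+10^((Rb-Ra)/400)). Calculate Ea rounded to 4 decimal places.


Elo expected score: Ea = 1/(1 + 10^((Rb-Ra)/400))
Rb - Ra = 1300 - 1200 = 100
(Rb-Ra)/400 = 100/400 = 0.25
10^0.25 = 1.778279
Ea = 1/(1 + 1.778279) = 1/2.778279 = 0.3599

0.3599


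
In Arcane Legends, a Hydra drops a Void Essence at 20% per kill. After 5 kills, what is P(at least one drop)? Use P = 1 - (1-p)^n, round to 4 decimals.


P(at least one) = 1 - P(none) = 1 - (1-p)^n
p = 20/100 = 0.2
1 - p = 0.8
(1 - p)^5 = 0.8^5 = 0.327680
P(at least one) = 1 - 0.327680 = 0.6723

0.6723


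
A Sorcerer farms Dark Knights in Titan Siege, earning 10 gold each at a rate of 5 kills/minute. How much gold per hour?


Gold per minute = 10 * 5 = 50
Gold per hour = 50 * 60 = 3000

3000 gold/hour


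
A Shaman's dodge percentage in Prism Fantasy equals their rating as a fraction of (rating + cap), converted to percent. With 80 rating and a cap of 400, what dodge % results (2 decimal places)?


dodge% = 80 / (80 + 400) * 100
= 80 / 480 * 100
= 0.166667 * 100
= 16.67%

16.67%


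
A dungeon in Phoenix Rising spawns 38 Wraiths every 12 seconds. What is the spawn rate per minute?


Spawns per minute = count * (60 / interval)
= 38 * (60 / 12)
= 38 * 5.0
= 190.0

190.0 per minute


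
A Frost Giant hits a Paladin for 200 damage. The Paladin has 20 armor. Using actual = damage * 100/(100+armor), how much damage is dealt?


actual = 200 * 100 / (100 + 20)
= 200 * 100 / 120
= 20000 / 120
= 166.67

166.67 damage


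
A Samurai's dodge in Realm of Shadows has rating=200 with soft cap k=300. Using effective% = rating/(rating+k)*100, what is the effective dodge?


effective% = rating / (rating + k) * 100
= 200 / (200 + 300) * 100
= 200 / 500 * 100
= 0.4 * 100
= 40.00%

40.00%


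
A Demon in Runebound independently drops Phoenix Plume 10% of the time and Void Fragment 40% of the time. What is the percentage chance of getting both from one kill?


For independent events, P(both) = P(A) * P(B)
= 10% * 40%
= 400 / 100 %
= 4.0%

4.0%


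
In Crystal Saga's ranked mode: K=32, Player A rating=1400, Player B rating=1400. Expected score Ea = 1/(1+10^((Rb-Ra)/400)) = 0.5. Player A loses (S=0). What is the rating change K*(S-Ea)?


Elo update: delta = K * (S - Ea), where S = 0 (loses)
S - Ea = 0 - 0.5 = -0.5
Rating change = 32 * -0.5
= -16.00

-16.00 rating points


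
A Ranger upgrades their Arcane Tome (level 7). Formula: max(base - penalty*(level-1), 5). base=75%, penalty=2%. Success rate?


raw_rate = 75 - 2 * (7 - 1)
= 75 - 2 * 6
= 75 - 12
= 63
Apply floor: max(63, 5) = 63%

63%


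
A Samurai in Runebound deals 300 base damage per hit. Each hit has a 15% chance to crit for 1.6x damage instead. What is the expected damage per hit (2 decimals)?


E[dmg] = base * (1 + crit_chance * (crit_mult - 1))
cc as decimal = 15/100 = 0.15
cm - 1 = 1.6 - 1 = 0.6
Bonus factor = 0.15 * 0.6 = 0.09
Total multiplier = 1 + 0.09 = 1.09
Expected damage = 300 * 1.09 = 327.00

327.00 damage


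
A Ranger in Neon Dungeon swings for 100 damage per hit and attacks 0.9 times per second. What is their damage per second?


DPS = damage * attack_speed
= 100 * 0.9
= 90.0

90.0 DPS


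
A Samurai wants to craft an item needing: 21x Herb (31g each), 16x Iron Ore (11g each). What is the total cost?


Cost breakdown:
  Herb: 21 * 31 = 651
  Iron Ore: 16 * 11 = 176
Total = 651 + 176 = 827

827 gold


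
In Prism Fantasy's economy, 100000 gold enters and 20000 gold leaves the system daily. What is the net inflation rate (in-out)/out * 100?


Net gold = 100000 - 20000 = 80000
Inflation rate = net / sunk * 100 = 80000 / 20000 * 100
= 4.0 * 100
= 400.00%

400.00%


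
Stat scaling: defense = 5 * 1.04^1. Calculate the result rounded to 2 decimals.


value = base * growth^level
= 5 * 1.04^1
= 5 * 1.04
= 5.20

5.20 defense


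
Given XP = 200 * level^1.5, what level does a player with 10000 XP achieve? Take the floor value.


XP = 200 * level^1.5, so level = (XP / 200)^(1/1.5)
= (10000 / 200)^(1/1.5)
= 50.0^0.6667
= 13.5721
Floor: level = 13

level 13


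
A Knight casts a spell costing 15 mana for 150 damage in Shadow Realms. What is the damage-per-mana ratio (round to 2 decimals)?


Efficiency = damage / mana
= 150 / 15
= 10.00

10.00 dmg/mana


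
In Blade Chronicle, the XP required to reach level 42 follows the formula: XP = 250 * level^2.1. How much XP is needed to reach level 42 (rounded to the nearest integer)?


XP = 250 * level^2.1
Substitute level = 42:
XP = 250 * 42^2.1
= 250 * 2563.4421
= 640861

640861 XP


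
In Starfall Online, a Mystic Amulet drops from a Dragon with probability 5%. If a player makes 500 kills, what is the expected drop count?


Expected drops = kills * (drop_rate / 100)
= 500 * (5 / 100)
= 500 * 0.05
= 25.0

25.0 drops


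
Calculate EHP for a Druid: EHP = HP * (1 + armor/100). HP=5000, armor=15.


EHP = 5000 * (1 + 15/100)
= 5000 * (1 + 0.15)
= 5000 * 1.15
= 5750.0

5750.0 EHP


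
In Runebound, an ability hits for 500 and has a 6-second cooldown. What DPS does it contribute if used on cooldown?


DPS = damage / cooldown
= 500 / 6
= 83.33

83.33 DPS


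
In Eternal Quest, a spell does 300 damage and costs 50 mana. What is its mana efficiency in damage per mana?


Efficiency = damage / mana
= 300 / 50
= 6.00

6.00 dmg/mana


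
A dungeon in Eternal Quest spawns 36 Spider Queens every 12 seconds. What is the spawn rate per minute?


Spawns per minute = count * (60 / interval)
= 36 * (60 / 12)
= 36 * 5.0
= 180.0

180.0 per minute


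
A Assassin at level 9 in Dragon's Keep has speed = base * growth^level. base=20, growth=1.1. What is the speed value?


value = base * growth^level
= 20 * 1.1^9
= 20 * 2.357948
= 47.16

47.16 speed


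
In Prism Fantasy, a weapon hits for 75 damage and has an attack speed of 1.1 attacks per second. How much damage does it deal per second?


DPS = damage * attack_speed
= 75 * 1.1
= 82.5

82.5 DPS


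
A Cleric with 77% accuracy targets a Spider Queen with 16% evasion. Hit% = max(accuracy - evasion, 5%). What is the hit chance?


accuracy - evasion = 77 - 16 = 61
Apply floor: max(61, 5) = 61
Hit chance = 61%

61%


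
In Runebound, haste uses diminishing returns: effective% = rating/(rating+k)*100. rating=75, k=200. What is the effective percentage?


effective% = rating / (rating + k) * 100
= 75 / (75 + 200) * 100
= 75 / 275 * 100
= 0.272727 * 100
= 27.27%

27.27%


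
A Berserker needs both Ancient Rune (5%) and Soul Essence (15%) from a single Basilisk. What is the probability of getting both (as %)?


For independent events, P(both) = P(A) * P(B)
= 5% * 15%
= 75 / 100 %
= 0.75%

0.75%


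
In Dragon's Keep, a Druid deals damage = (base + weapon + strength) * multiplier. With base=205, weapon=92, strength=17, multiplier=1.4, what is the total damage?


Sum base + weapon + str = 205 + 92 + 17 = 314
Multiply by 1.4:
314 * 1.4 = 439.6

439.6 damage


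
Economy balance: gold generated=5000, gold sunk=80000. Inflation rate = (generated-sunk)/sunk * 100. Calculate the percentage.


Net gold = 5000 - 80000 = -75000
Inflation rate = net / sunk * 100 = -75000 / 80000 * 100
= -0.9375 * 100
= -93.75%

-93.75%


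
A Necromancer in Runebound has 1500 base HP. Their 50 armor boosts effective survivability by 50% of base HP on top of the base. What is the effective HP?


EHP = 1500 * (1 + 50/100)
= 1500 * (1 + 0.5)
= 1500 * 1.5
= 2250.0

2250.0 EHP


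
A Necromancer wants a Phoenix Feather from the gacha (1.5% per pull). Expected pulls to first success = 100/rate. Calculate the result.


Expected pulls for a geometric distribution = 1/p = 100 / rate%
= 100 / 1.5
= 66.67

66.67 pulls


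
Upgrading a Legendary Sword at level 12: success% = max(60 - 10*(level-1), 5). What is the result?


raw_rate = 60 - 10 * (12 - 1)
= 60 - 10 * 11
= 60 - 110
= -50
Apply floor: max(-50, 5) = 5%

5%


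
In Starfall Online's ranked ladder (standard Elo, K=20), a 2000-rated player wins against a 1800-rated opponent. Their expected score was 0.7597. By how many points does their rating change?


Elo update: delta = K * (S - Ea), where S = 1 (wins)
S - Ea = 1 - 0.7597 = 0.2403
Rating change = 20 * 0.2403
= 4.81

4.81 rating points


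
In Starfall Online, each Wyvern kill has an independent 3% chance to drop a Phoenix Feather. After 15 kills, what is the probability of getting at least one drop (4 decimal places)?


P(at least one) = 1 - P(none) = 1 - (1-p)^n
p = 3/100 = 0.03
1 - p = 0.97
(1 - p)^15 = 0.97^15 = 0.633251
P(at least one) = 1 - 0.633251 = 0.3667

0.3667


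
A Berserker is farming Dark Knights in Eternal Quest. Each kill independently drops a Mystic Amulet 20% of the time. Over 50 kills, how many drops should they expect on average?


Expected drops = kills * (drop_rate / 100)
= 50 * (20 / 100)
= 50 * 0.2
= 10.0

10.0 drops


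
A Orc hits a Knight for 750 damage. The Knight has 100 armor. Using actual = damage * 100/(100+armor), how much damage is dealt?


actual = 750 * 100 / (100 + 100)
= 750 * 100 / 200
= 75000 / 200
= 375.00

375.00 damage


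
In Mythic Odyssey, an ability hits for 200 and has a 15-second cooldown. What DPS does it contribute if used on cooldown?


DPS = damage / cooldown
= 200 / 15
= 13.33

13.33 DPS


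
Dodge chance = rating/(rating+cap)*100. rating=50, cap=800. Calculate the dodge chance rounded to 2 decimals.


dodge% = 50 / (50 + 800) * 100
= 50 / 850 * 100
= 0.058824 * 100
= 5.88%

5.88%


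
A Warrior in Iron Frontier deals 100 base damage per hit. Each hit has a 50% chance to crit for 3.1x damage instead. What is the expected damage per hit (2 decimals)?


E[dmg] = base * (1 + crit_chance * (crit_mult - 1))
cc as decimal = 50/100 = 0.5
cm - 1 = 3.1 - 1 = 2.1
Bonus factor = 0.5 * 2.1 = 1.05
Total multiplier = 1 + 1.05 = 2.05
Expected damage = 100 * 2.05 = 205.00

205.00 damage


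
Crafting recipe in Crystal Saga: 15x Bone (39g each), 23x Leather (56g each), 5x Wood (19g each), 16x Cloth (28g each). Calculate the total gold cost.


Cost breakdown:
  Bone: 15 * 39 = 585
  Leather: 23 * 56 = 1288
  Wood: 5 * 19 = 95
  Cloth: 16 * 28 = 448
Total = 585 + 1288 + 95 + 448 = 2416

2416 gold


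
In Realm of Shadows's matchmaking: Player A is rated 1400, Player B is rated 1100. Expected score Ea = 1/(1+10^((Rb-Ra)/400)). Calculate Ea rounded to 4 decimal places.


Elo expected score: Ea = 1/(1 + 10^((Rb-Ra)/400))
Rb - Ra = 1100 - 1400 = -300
(Rb-Ra)/400 = -300/400 = -0.75
10^-0.75 = 0.177828
Ea = 1/(1 + 0.177828) = 1/1.177828 = 0.8490

0.8490


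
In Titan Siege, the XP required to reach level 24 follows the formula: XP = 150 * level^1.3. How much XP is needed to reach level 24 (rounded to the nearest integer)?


XP = 150 * level^1.3
Substitute level = 24:
XP = 150 * 24^1.3
= 150 * 62.2694
= 9340

9340 XP


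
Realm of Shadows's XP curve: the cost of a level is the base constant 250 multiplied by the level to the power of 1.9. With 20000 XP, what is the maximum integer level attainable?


XP = 250 * level^1.9, so level = (XP / 250)^(1/1.9)
= (20000 / 250)^(1/1.9)
= 80.0^0.5263
= 10.0375
Floor: level = 10

level 10


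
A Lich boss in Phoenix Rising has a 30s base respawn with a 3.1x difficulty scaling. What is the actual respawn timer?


Respawn time = base * multiplier
= 30 * 3.1
= 93.0 seconds

93.0 seconds


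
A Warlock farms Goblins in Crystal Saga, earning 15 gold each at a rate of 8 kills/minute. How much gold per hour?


Gold per minute = 15 * 8 = 120
Gold per hour = 120 * 60 = 7200

7200 gold/hour


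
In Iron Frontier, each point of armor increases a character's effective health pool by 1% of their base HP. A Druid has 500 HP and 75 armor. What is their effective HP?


EHP = 500 * (1 + 75/100)
= 500 * (1 + 0.75)
= 500 * 1.75
= 875.0

875.0 EHP


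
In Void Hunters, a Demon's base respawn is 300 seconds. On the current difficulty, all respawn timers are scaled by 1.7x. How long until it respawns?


Respawn time = base * multiplier
= 300 * 1.7
= 510.0 seconds

510.0 seconds


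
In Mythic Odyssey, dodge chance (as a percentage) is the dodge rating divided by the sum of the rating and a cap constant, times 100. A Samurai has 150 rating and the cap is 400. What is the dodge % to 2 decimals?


dodge% = 150 / (150 + 400) * 100
= 150 / 550 * 100
= 0.272727 * 100
= 27.27%

27.27%


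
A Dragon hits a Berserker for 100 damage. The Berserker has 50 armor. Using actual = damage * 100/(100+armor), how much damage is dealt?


actual = 100 * 100 / (100 + 50)
= 100 * 100 / 150
= 10000 / 150
= 66.67

66.67 damage


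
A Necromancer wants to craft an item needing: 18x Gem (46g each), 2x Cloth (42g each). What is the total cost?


Cost breakdown:
  Gem: 18 * 46 = 828
  Cloth: 2 * 42 = 84
Total = 828 + 84 = 912

912 gold


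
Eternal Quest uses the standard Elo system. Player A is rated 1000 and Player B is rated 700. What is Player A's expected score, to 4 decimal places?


Elo expected score: Ea = 1/(1 + 10^((Rb-Ra)/400))
Rb - Ra = 700 - 1000 = -300
(Rb-Ra)/400 = -300/400 = -0.75
10^-0.75 = 0.177828
Ea = 1/(1 + 0.177828) = 1/1.177828 = 0.8490

0.8490


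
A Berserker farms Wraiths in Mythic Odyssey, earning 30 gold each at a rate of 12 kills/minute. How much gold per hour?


Gold per minute = 30 * 12 = 360
Gold per hour = 360 * 60 = 21600

21600 gold/hour


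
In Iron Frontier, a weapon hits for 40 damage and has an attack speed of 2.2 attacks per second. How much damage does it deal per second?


DPS = damage * attack_speed
= 40 * 2.2
= 88.0

88.0 DPS


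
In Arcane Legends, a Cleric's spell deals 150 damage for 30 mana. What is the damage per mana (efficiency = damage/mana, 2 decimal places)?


Efficiency = damage / mana
= 150 / 30
= 5.00

5.00 dmg/mana


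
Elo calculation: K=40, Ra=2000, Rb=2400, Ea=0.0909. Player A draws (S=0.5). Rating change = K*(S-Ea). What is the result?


Elo update: delta = K * (S - Ea), where S = 0.5 (draws)
S - Ea = 0.5 - 0.0909 = 0.4091
Rating change = 40 * 0.4091
= 16.36

16.36 rating points


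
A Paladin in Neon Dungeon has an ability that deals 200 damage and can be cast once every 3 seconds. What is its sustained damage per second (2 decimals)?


DPS = damage / cooldown
= 200 / 3
= 66.67

66.67 DPS


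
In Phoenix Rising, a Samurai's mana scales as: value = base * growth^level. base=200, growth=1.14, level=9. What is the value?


value = base * growth^level
= 200 * 1.14^9
= 200 * 3.251949
= 650.39

650.39 mana


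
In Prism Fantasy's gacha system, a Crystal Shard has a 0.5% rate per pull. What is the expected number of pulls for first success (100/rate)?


Expected pulls for a geometric distribution = 1/p = 100 / rate%
= 100 / 0.5
= 200.0

200.0 pulls


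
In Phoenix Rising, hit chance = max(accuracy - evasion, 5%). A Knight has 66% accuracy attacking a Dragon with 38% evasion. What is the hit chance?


accuracy - evasion = 66 - 38 = 28
Apply floor: max(28, 5) = 28
Hit chance = 28%

28%


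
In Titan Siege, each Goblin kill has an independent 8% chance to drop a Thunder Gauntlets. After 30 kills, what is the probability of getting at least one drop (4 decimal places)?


P(at least one) = 1 - P(none) = 1 - (1-p)^n
p = 8/100 = 0.08
1 - p = 0.92
(1 - p)^30 = 0.92^30 = 0.081966
P(at least one) = 1 - 0.081966 = 0.9180

0.9180


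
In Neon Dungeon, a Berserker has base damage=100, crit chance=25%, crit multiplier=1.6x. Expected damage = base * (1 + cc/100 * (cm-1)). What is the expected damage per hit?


E[dmg] = base * (1 + crit_chance * (crit_mult - 1))
cc as decimal = 25/100 = 0.25
cm - 1 = 1.6 - 1 = 0.6
Bonus factor = 0.25 * 0.6 = 0.15
Total multiplier = 1 + 0.15 = 1.15
Expected damage = 100 * 1.15 = 115.00

115.00 damage


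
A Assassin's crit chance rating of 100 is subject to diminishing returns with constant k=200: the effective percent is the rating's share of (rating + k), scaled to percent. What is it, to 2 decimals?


effective% = rating / (rating + k) * 100
= 100 / (100 + 200) * 100
= 100 / 300 * 100
= 0.333333 * 100
= 33.33%

33.33%


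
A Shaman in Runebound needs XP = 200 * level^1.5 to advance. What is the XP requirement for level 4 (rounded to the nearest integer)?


XP = 200 * level^1.5
Substitute level = 4:
XP = 200 * 4^1.5
= 200 * 8.0
= 1600

1600 XP


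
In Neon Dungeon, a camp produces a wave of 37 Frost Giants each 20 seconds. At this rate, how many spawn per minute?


Spawns per minute = count * (60 / interval)
= 37 * (60 / 20)
= 37 * 3.0
= 111.0

111.0 per minute


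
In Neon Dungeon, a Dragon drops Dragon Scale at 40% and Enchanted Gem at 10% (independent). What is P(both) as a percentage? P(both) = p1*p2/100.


For independent events, P(both) = P(A) * P(B)
= 40% * 10%
= 400 / 100 %
= 4.0%

4.0%


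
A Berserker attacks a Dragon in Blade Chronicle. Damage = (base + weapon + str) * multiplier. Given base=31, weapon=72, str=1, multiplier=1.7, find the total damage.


Sum base + weapon + str = 31 + 72 + 1 = 104
Multiply by 1.7:
104 * 1.7 = 176.8

176.8 damage


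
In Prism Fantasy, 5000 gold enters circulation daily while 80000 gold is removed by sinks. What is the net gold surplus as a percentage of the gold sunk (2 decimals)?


Net gold = 5000 - 80000 = -75000
Inflation rate = net / sunk * 100 = -75000 / 80000 * 100
= -0.9375 * 100
= -93.75%

-93.75%


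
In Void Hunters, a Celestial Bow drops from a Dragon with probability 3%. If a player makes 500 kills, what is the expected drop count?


Expected drops = kills * (drop_rate / 100)
= 500 * (3 / 100)
= 500 * 0.03
= 15.0

15.0 drops


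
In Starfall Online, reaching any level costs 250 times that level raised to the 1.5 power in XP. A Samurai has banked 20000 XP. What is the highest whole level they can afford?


XP = 250 * level^1.5, so level = (XP / 250)^(1/1.5)
= (20000 / 250)^(1/1.5)
= 80.0^0.6667
= 18.5664
Floor: level = 18

level 18


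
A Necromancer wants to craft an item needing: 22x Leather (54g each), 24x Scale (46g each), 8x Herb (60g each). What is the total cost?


Cost breakdown:
  Leather: 22 * 54 = 1188
  Scale: 24 * 46 = 1104
  Herb: 8 * 60 = 480
Total = 1188 + 1104 + 480 = 2772

2772 gold


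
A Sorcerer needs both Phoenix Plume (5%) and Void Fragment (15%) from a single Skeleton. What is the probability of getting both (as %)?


For independent events, P(both) = P(A) * P(B)
= 5% * 15%
= 75 / 100 %
= 0.75%

0.75%


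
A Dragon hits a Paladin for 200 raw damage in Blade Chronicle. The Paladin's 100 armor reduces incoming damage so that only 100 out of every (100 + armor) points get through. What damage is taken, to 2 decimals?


actual = 200 * 100 / (100 + 100)
= 200 * 100 / 200
= 20000 / 200
= 100.00

100.00 damage


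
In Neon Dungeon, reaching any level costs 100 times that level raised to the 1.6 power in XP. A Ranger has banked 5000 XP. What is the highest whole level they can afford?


XP = 100 * level^1.6, so level = (XP / 100)^(1/1.6)
= (5000 / 100)^(1/1.6)
= 50.0^0.625
= 11.5307
Floor: level = 11

level 11


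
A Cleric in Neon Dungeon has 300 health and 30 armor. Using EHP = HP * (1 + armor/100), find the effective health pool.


EHP = 300 * (1 + 30/100)
= 300 * (1 + 0.3)
= 300 * 1.3
= 390.0

390.0 EHP


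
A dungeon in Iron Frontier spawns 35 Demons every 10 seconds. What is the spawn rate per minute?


Spawns per minute = count * (60 / interval)
= 35 * (60 / 10)
= 35 * 6.0
= 210.0

210.0 per minute


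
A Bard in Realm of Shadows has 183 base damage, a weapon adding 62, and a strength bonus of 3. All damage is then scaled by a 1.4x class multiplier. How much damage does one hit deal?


Sum base + weapon + str = 183 + 62 + 3 = 248
Multiply by 1.4:
248 * 1.4 = 347.2

347.2 damage


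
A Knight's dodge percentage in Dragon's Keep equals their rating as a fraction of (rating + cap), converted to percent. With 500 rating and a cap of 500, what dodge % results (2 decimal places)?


dodge% = 500 / (500 + 500) * 100
= 500 / 1000 * 100
= 0.5 * 100
= 50.00%

50.00%


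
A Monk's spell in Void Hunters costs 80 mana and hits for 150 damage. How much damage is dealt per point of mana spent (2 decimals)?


Efficiency = damage / mana
= 150 / 80
= 1.88

1.88 dmg/mana


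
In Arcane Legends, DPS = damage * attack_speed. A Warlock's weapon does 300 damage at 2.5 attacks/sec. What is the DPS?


DPS = damage * attack_speed
= 300 * 2.5
= 750.0

750.0 DPS


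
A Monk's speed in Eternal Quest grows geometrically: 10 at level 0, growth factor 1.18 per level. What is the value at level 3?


value = base * growth^level
= 10 * 1.18^3
= 10 * 1.643032
= 16.43

16.43 speed


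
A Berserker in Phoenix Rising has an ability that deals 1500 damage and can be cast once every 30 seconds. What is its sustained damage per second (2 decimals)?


DPS = damage / cooldown
= 1500 / 30
= 50.00

50.00 DPS


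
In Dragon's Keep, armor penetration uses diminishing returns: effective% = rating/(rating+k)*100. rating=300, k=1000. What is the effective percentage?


effective% = rating / (rating + k) * 100
= 300 / (300 + 1000) * 100
= 300 / 1300 * 100
= 0.230769 * 100
= 23.08%

23.08%


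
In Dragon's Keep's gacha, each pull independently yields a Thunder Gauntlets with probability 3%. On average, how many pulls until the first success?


Expected pulls for a geometric distribution = 1/p = 100 / rate%
= 100 / 3
= 33.33

33.33 pulls


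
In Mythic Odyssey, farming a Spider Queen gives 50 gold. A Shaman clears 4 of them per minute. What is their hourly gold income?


Gold per minute = 50 * 4 = 200
Gold per hour = 200 * 60 = 12000

12000 gold/hour


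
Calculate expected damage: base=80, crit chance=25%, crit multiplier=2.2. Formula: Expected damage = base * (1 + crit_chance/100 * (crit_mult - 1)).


E[dmg] = base * (1 + crit_chance * (crit_mult - 1))
cc as decimal = 25/100 = 0.25
cm - 1 = 2.2 - 1 = 1.2
Bonus factor = 0.25 * 1.2 = 0.3
Total multiplier = 1 + 0.3 = 1.3
Expected damage = 80 * 1.3 = 104.00

104.00 damage


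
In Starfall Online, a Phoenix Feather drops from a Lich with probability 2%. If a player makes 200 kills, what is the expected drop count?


Expected drops = kills * (drop_rate / 100)
= 200 * (2 / 100)
= 200 * 0.02
= 4.0

4.0 drops


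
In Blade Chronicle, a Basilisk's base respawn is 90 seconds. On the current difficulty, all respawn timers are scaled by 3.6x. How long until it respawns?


Respawn time = base * multiplier
= 90 * 3.6
= 324.0 seconds

324.0 seconds


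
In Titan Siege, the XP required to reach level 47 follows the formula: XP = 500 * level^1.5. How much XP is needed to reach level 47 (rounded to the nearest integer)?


XP = 500 * level^1.5
Substitute level = 47:
XP = 500 * 47^1.5
= 500 * 322.2158
= 161108

161108 XP


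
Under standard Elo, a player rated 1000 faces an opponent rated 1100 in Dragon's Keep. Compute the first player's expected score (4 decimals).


Elo expected score: Ea = 1/(1 + 10^((Rb-Ra)/400))
Rb - Ra = 1100 - 1000 = 100
(Rb-Ra)/400 = 100/400 = 0.25
10^0.25 = 1.778279
Ea = 1/(1 + 1.778279) = 1/2.778279 = 0.3599

0.3599


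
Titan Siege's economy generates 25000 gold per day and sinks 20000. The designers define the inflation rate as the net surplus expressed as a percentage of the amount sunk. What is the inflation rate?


Net gold = 25000 - 20000 = 5000
Inflation rate = net / sunk * 100 = 5000 / 20000 * 100
= 0.25 * 100
= 25.00%

25.00%


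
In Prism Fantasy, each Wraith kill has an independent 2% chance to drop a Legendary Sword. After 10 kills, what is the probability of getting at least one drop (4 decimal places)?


P(at least one) = 1 - P(none) = 1 - (1-p)^n
p = 2/100 = 0.02
1 - p = 0.98
(1 - p)^10 = 0.98^10 = 0.817073
P(at least one) = 1 - 0.817073 = 0.1829

0.1829


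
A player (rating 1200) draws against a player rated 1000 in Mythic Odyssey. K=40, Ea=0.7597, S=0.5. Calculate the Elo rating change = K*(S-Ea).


Elo update: delta = K * (S - Ea), where S = 0.5 (draws)
S - Ea = 0.5 - 0.7597 = -0.2597
Rating change = 40 * -0.2597
= -10.39

-10.39 rating points


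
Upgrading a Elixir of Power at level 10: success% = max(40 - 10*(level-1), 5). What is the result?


raw_rate = 40 - 10 * (10 - 1)
= 40 - 10 * 9
= 40 - 90
= -50
Apply floor: max(-50, 5) = 5%

5%


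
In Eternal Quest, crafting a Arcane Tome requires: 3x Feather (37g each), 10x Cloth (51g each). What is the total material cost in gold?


Cost breakdown:
  Feather: 3 * 37 = 111
  Cloth: 10 * 51 = 510
Total = 111 + 510 = 621

621 gold


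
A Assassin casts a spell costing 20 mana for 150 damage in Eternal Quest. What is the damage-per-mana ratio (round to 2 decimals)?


Efficiency = damage / mana
= 150 / 20
= 7.50

7.50 dmg/mana


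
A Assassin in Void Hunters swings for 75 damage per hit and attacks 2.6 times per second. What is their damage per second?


DPS = damage * attack_speed
= 75 * 2.6
= 195.0

195.0 DPS


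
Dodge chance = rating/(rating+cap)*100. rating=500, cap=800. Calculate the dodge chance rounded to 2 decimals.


dodge% = 500 / (500 + 800) * 100
= 500 / 1300 * 100
= 0.384615 * 100
= 38.46%

38.46%


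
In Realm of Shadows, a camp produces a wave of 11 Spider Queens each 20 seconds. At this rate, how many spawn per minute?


Spawns per minute = count * (60 / interval)
= 11 * (60 / 20)
= 11 * 3.0
= 33.0

33.0 per minute


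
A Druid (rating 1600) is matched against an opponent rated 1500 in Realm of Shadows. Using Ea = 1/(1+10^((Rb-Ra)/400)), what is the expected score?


Elo expected score: Ea = 1/(1 + 10^((Rb-Ra)/400))
Rb - Ra = 1500 - 1600 = -100
(Rb-Ra)/400 = -100/400 = -0.25
10^-0.25 = 0.562341
Ea = 1/(1 + 0.562341) = 1/1.562341 = 0.6401

0.6401


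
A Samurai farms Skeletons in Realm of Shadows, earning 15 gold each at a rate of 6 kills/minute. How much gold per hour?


Gold per minute = 15 * 6 = 90
Gold per hour = 90 * 60 = 5400

5400 gold/hour


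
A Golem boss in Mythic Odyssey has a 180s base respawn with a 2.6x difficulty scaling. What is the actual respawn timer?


Respawn time = base * multiplier
= 180 * 2.6
= 468.0 seconds

468.0 seconds


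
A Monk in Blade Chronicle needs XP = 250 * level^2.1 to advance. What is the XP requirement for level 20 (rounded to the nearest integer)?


XP = 250 * level^2.1
Substitute level = 20:
XP = 250 * 20^2.1
= 250 * 539.7131
= 134928

134928 XP


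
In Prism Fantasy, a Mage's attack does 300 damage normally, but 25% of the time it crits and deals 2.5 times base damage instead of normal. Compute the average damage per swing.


E[dmg] = base * (1 + crit_chance * (crit_mult - 1))
cc as decimal = 25/100 = 0.25
cm - 1 = 2.5 - 1 = 1.5
Bonus factor = 0.25 * 1.5 = 0.375
Total multiplier = 1 + 0.375 = 1.375
Expected damage = 300 * 1.375 = 412.50

412.50 damage


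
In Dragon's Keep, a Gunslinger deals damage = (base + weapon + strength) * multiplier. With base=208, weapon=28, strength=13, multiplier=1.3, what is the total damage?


Sum base + weapon + str = 208 + 28 + 13 = 249
Multiply by 1.3:
249 * 1.3 = 323.7

323.7 damage


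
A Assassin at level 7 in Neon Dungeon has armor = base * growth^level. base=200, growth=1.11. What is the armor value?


value = base * growth^level
= 200 * 1.11^7
= 200 * 2.07616
= 415.23

415.23 armor
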